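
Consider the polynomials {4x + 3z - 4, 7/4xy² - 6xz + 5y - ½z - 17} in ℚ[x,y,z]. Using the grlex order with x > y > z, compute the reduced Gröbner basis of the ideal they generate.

This is the nonlinear analogue of row-reducing a linear system.

f_1 = 4x + 3z - 4, LT = x.
f_2 = 7/4xy² - 6xz + 5y - ½z - 17, LT = xy².

S(f_1,f_2): lcm = xy². S = ¾y²z + 24/7xz - y² - 20/7y + 2/7z + 68/7.
  leading term y²z: no divisor's leading term divides it; move ¾y²z to the remainder.
  leading term xz: subtract (6/7z)·f_1 from 24/7xz - y² - 20/7y + 2/7z + 68/7 → -y² - 18/7z² - 20/7y + 26/7z + 68/7
  leading term y²: no divisor's leading term divides it; move -y² to the remainder.
  leading term z²: no divisor's leading term divides it; move -18/7z² to the remainder.
  leading term y: no divisor's leading term divides it; move -20/7y to the remainder.
  leading term z: no divisor's leading term divides it; move 26/7z to the remainder.
  leading term 1: no divisor's leading term divides it; move 68/7 to the remainder.
  remainder ¾y²z - y² - 18/7z² - 20/7y + 26/7z + 68/7 ≠ 0; add g_3 = ¾y²z - y² - 18/7z² - 20/7y + 26/7z + 68/7 to the basis.

The other S-polynomials (S(f_1,g_3), S(f_2,g_3)) all reduce to 0 modulo the current basis, so we have a Gröbner basis.
Inter-reduce: drop elements whose leading term is divisible by another's, tail-reduce, and make monic.

G = {y²z - 4/3y² - 24/7z² - 80/21y + 104/21z + 272/21, x + ¾z - 1}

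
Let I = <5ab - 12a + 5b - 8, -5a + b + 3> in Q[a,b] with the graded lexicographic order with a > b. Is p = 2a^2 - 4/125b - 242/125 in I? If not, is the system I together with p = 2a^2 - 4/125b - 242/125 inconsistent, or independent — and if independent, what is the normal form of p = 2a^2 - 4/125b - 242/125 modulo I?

2a^2 - 4/125b - 242/125 lies in I (it reduces to 0).

First compute the reduced Gröbner basis of I by Buchberger's algorithm.
f_1 = 5ab - 12a + 5b - 8, LT = ab.
f_2 = -5a + b + 3, LT = a.

S(f_1,f_2): lcm = ab. S = 1/5b^2 - 12/5a + 8/5b - 8/5.
  leading term b^2: no divisor's leading term divides it; move 1/5b^2 to the remainder.
  leading term a: subtract (12/25)·f_2 from -12/5a + 8/5b - 8/5 → 28/25b - 76/25
  leading term b: no divisor's leading term divides it; move 28/25b to the remainder.
  leading term 1: no divisor's leading term divides it; move -76/25 to the remainder.
  remainder 1/5b^2 + 28/25b - 76/25 ≠ 0; add h_3 = 1/5b^2 + 28/25b - 76/25 to the basis.

The other S-polynomials (S(f_1,h_3), S(f_2,h_3)) all reduce to 0 modulo the current basis, so we have a Gröbner basis.
Inter-reduce: drop elements whose leading term is divisible by another's, tail-reduce, and make monic.
Reduced Gröbner basis: {b^2 + 28/5b - 76/5, a - 1/5b - 3/5}.
Label its elements g_1 = b^2 + 28/5b - 76/5, g_2 = a - 1/5b - 3/5.

Reduce p = 2a^2 - 4/125b - 242/125 modulo G:
  leading term a^2: subtract (2a)·g_2 from 2a^2 - 4/125b - 242/125 → 2/5ab + 6/5a - 4/125b - 242/125
  leading term ab: subtract (2/5b)·g_2 from 2/5ab + 6/5a - 4/125b - 242/125 → 2/25b^2 + 6/5a + 26/125b - 242/125
  leading term b^2: subtract (2/25)·g_1 from 2/25b^2 + 6/5a + 26/125b - 242/125 → 6/5a - 6/25b - 18/25
  leading term a: subtract (6/5)·g_2 from 6/5a - 6/25b - 18/25 → 0
  normal form = 0.
Since the normal form is 0, p ∈ I.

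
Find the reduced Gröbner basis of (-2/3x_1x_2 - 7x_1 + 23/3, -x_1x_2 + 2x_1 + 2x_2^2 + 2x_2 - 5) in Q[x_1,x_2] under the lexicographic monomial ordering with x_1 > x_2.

G = {x_1 + 4/25x_2^2 + 4/25x_2 - 33/25, x_2^3 + 23/2x_2^2 + 9/4x_2 - 59/4}

f_1 = -2/3x_1x_2 - 7x_1 + 23/3, LT = x_1x_2.
f_2 = -x_1x_2 + 2x_1 + 2x_2^2 + 2x_2 - 5, LT = x_1x_2.

S(f_1,f_2): lcm = x_1x_2. S = 25/2x_1 + 2x_2^2 + 2x_2 - 33/2.
  leading term x_1: no divisor's leading term divides it; move 25/2x_1 to the remainder.
  leading term x_2^2: no divisor's leading term divides it; move 2x_2^2 to the remainder.
  leading term x_2: no divisor's leading term divides it; move 2x_2 to the remainder.
  leading term 1: no divisor's leading term divides it; move -33/2 to the remainder.
  remainder 25/2x_1 + 2x_2^2 + 2x_2 - 33/2 ≠ 0; add g_3 = 25/2x_1 + 2x_2^2 + 2x_2 - 33/2 to the basis.

S(f_1,g_3): lcm = x_1x_2. S = 21/2x_1 - 4/25x_2^3 - 4/25x_2^2 + 33/25x_2 - 23/2.
  leading term x_1: subtract (21/25)·g_3 from 21/2x_1 - 4/25x_2^3 - 4/25x_2^2 + 33/25x_2 - 23/2 → -4/25x_2^3 - 46/25x_2^2 - 9/25x_2 + 59/25
  leading term x_2^3: no divisor's leading term divides it; move -4/25x_2^3 to the remainder.
  leading term x_2^2: no divisor's leading term divides it; move -46/25x_2^2 to the remainder.
  leading term x_2: no divisor's leading term divides it; move -9/25x_2 to the remainder.
  leading term 1: no divisor's leading term divides it; move 59/25 to the remainder.
  remainder -4/25x_2^3 - 46/25x_2^2 - 9/25x_2 + 59/25 ≠ 0; add g_4 = -4/25x_2^3 - 46/25x_2^2 - 9/25x_2 + 59/25 to the basis.

The other S-polynomials (S(f_2,g_3), S(f_1,g_4), S(f_2,g_4), S(g_3,g_4)) all reduce to 0 modulo the current basis, so we have a Gröbner basis.
Inter-reduce: drop elements whose leading term is divisible by another's, tail-reduce, and make monic.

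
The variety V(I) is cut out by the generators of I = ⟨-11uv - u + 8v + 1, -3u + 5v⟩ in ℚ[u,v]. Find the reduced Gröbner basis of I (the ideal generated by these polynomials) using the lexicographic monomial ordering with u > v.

f_1 = -11uv - u + 8v + 1, LT = uv.
f_2 = -3u + 5v, LT = u.

S(f_1,f_2): lcm = uv. S = 1/11u + 5/3v² - 8/11v - 1/11.
  leading term u: subtract (-1/33)·f_2 from 1/11u + 5/3v² - 8/11v - 1/11 → 5/3v² - 19/33v - 1/11
  leading term v²: no divisor's leading term divides it; move 5/3v² to the remainder.
  leading term v: no divisor's leading term divides it; move -19/33v to the remainder.
  leading term 1: no divisor's leading term divides it; move -1/11 to the remainder.
  remainder 5/3v² - 19/33v - 1/11 ≠ 0; add g_3 = 5/3v² - 19/33v - 1/11 to the basis.

S(f_1,g_3): lcm = uv². S = 24/55uv + 3/55u - 8/11v² - 1/11v.
  leading term uv: subtract (-24/605)·f_1 from 24/55uv + 3/55u - 8/11v² - 1/11v → 9/605u - 8/11v² + 137/605v + 24/605
  leading term u: subtract (-3/605)·f_2 from 9/605u - 8/11v² + 137/605v + 24/605 → -8/11v² + 152/605v + 24/605
  leading term v²: subtract (-24/55)·g_3 from -8/11v² + 152/605v + 24/605 → 0
  remainder 0.

S(f_2,g_3): leading monomials are coprime, so the S-polynomial reduces to 0 (Buchberger's first criterion).
Every S-polynomial of the final basis reduces to 0, so we have a Gröbner basis.
Inter-reduce: drop elements whose leading term is divisible by another's, tail-reduce, and make monic.

G = {u - 5/3v, v² - 19/55v - 3/55}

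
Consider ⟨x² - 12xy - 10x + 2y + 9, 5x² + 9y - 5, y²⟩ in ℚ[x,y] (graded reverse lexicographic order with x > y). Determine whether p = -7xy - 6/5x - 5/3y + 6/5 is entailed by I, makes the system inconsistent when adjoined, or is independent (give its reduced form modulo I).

-7xy - 6/5x - 5/3y + 6/5 lies in I (it reduces to 0).

First compute the reduced Gröbner basis of I by Buchberger's algorithm.
f_1 = x² - 12xy - 10x + 2y + 9, LT = x².
f_2 = 5x² + 9y - 5, LT = x².
f_3 = y², LT = y².

S(f_1,f_2): lcm = x². S = -12xy - 10x + ⅕y + 10.
  leading term xy: no divisor's leading term divides it; move -12xy to the remainder.
  leading term x: no divisor's leading term divides it; move -10x to the remainder.
  leading term y: no divisor's leading term divides it; move ⅕y to the remainder.
  leading term 1: no divisor's leading term divides it; move 10 to the remainder.
  remainder -12xy - 10x + ⅕y + 10 ≠ 0; add h_4 = -12xy - 10x + ⅕y + 10 to the basis.

S(f_1,h_4): lcm = x²y. S = -12xy² - ⅚x² - 599/60xy + 2y² + ⅚x + 9y.
  leading term xy²: subtract (-12x)·f_3 from -12xy² - ⅚x² - 599/60xy + 2y² + ⅚x + 9y → -⅚x² - 599/60xy + 2y² + ⅚x + 9y
  leading term x²: subtract (-⅚)·f_1 from -⅚x² - 599/60xy + 2y² + ⅚x + 9y → -1199/60xy + 2y² - 15/2x + 32/3y + 15/2
  leading term xy: subtract (1199/720)·h_4 from -1199/60xy + 2y² - 15/2x + 32/3y + 15/2 → 2y² + 659/72x + 37201/3600y - 659/72
  leading term y²: subtract (2)·f_3 from 2y² + 659/72x + 37201/3600y - 659/72 → 659/72x + 37201/3600y - 659/72
  leading term x: no divisor's leading term divides it; move 659/72x to the remainder.
  leading term y: no divisor's leading term divides it; move 37201/3600y to the remainder.
  leading term 1: no divisor's leading term divides it; move -659/72 to the remainder.
  remainder 659/72x + 37201/3600y - 659/72 ≠ 0; add h_5 = 659/72x + 37201/3600y - 659/72 to the basis.

S(f_2,h_4): lcm = x²y. S = -⅚x² + 1/60xy + 9/5y² + ⅚x - y.
  leading term x²: subtract (-⅚)·f_1 from -⅚x² + 1/60xy + 9/5y² + ⅚x - y → -599/60xy + 9/5y² - 15/2x + ⅔y + 15/2
  leading term xy: subtract (599/720)·h_4 from -599/60xy + 9/5y² - 15/2x + ⅔y + 15/2 → 9/5y² + 59/72x + 1801/3600y - 59/72
  leading term y²: subtract (9/5)·f_3 from 9/5y² + 59/72x + 1801/3600y - 59/72 → 59/72x + 1801/3600y - 59/72
  leading term x: subtract (59/659)·h_5 from 59/72x + 1801/3600y - 59/72 → -280/659y
  leading term y: no divisor's leading term divides it; move -280/659y to the remainder.
  remainder -280/659y ≠ 0; add h_6 = -280/659y to the basis.

The other S-polynomials (S(f_1,f_3), S(f_2,f_3), S(f_3,h_4), S(f_1,h_5), S(f_2,h_5), S(f_3,h_5), S(h_4,h_5), S(f_1,h_6), S(f_2,h_6), S(f_3,h_6), S(h_4,h_6), S(h_5,h_6)) all reduce to 0 modulo the current basis, so we have a Gröbner basis.
Inter-reduce: drop elements whose leading term is divisible by another's, tail-reduce, and make monic.
Reduced Gröbner basis: {x - 1, y}.
Label its elements g_1 = x - 1, g_2 = y.

Reduce p = -7xy - 6/5x - 5/3y + 6/5 modulo G:
  leading term xy: subtract (-7y)·g_1 from -7xy - 6/5x - 5/3y + 6/5 → -6/5x - 26/3y + 6/5
  leading term x: subtract (-6/5)·g_1 from -6/5x - 26/3y + 6/5 → -26/3y
  leading term y: subtract (-26/3)·g_2 from -26/3y → 0
  normal form = 0.
Since the normal form is 0, p ∈ I.

The remainder on division by a Gröbner basis is unique — it is the normal form.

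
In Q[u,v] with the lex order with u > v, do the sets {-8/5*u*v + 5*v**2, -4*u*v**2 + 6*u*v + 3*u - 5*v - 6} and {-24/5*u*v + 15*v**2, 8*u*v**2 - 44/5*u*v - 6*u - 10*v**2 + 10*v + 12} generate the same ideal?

Equality of ideals is decidable: compute both reduced Gröbner bases (unique for the ordering) and check whether they agree.
Buchberger on the first generating set:
f_1 = -8/5*u*v + 5*v**2, LT = u*v.
f_2 = -4*u*v**2 + 6*u*v + 3*u - 5*v - 6, LT = u*v**2.

S(f_1,f_2): lcm = u*v**2. S = 3/2*u*v + 3/4*u - 25/8*v**3 - 5/4*v - 3/2.
  reduce S modulo (f_1, f_2):
  remainder 3/4*u - 25/8*v**3 + 75/16*v**2 - 5/4*v - 3/2 ≠ 0; add g_3 = 3/4*u - 25/8*v**3 + 75/16*v**2 - 5/4*v - 3/2 to the basis.

S(f_1,g_3): lcm = u*v. S = 25/6*v**4 - 25/4*v**3 - 35/24*v**2 + 2*v.
  reduce S modulo (f_1, f_2, g_3):
  remainder 25/6*v**4 - 25/4*v**3 - 35/24*v**2 + 2*v ≠ 0; add g_4 = 25/6*v**4 - 25/4*v**3 - 35/24*v**2 + 2*v to the basis.

The other S-polynomials (S(f_2,g_3), S(f_1,g_4), S(f_2,g_4), S(g_3,g_4)) all reduce to 0 modulo the current basis, so we have a Gröbner basis.
Inter-reduce: drop elements whose leading term is divisible by another's, tail-reduce, and make monic.
Reduced Gröbner basis: {u - 25/6*v**3 + 25/4*v**2 - 5/3*v - 2, v**4 - 3/2*v**3 - 7/20*v**2 + 12/25*v}.

Buchberger on the second generating set:
h_1 = -24/5*u*v + 15*v**2, LT = u*v.
h_2 = 8*u*v**2 - 44/5*u*v - 6*u - 10*v**2 + 10*v + 12, LT = u*v**2.

S(h_1,h_2): lcm = u*v**2. S = 11/10*u*v + 3/4*u - 25/8*v**3 + 5/4*v**2 - 5/4*v - 3/2.
  reduce S modulo (h_1, h_2):
  remainder 3/4*u - 25/8*v**3 + 75/16*v**2 - 5/4*v - 3/2 ≠ 0; add k_3 = 3/4*u - 25/8*v**3 + 75/16*v**2 - 5/4*v - 3/2 to the basis.

S(h_1,k_3): lcm = u*v. S = 25/6*v**4 - 25/4*v**3 - 35/24*v**2 + 2*v.
  reduce S modulo (h_1, h_2, k_3):
  remainder 25/6*v**4 - 25/4*v**3 - 35/24*v**2 + 2*v ≠ 0; add k_4 = 25/6*v**4 - 25/4*v**3 - 35/24*v**2 + 2*v to the basis.

The other S-polynomials (S(h_2,k_3), S(h_1,k_4), S(h_2,k_4), S(k_3,k_4)) all reduce to 0 modulo the current basis, so we have a Gröbner basis.
Inter-reduce: drop elements whose leading term is divisible by another's, tail-reduce, and make monic.
Reduced Gröbner basis: {u - 25/6*v**3 + 25/4*v**2 - 5/3*v - 2, v**4 - 3/2*v**3 - 7/20*v**2 + 12/25*v}.

The two bases agree; hence the ideals are identical.

Yes, the ideals are equal.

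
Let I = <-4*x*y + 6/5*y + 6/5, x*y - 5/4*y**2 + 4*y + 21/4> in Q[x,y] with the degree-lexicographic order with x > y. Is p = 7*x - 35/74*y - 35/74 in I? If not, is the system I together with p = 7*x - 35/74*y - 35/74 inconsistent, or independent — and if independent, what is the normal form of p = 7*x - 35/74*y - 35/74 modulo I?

7*x - 35/74*y - 35/74 lies in I (it reduces to 0).

First compute the reduced Gröbner basis of I by Buchberger's algorithm.
f_1 = -4*x*y + 6/5*y + 6/5, LT = x*y.
f_2 = x*y - 5/4*y**2 + 4*y + 21/4, LT = x*y.

S(f_1,f_2): lcm = x*y. S = 5/4*y**2 - 43/10*y - 111/20.
  reduce S modulo (f_1, f_2):
  remainder 5/4*y**2 - 43/10*y - 111/20 ≠ 0; add h_3 = 5/4*y**2 - 43/10*y - 111/20 to the basis.

S(f_1,h_3): lcm = x*y**2. S = 86/25*x*y - 3/10*y**2 + 111/25*x - 3/10*y.
  reduce S modulo (f_1, f_2, h_3):
  remainder 111/25*x - 3/10*y - 3/10 ≠ 0; add h_4 = 111/25*x - 3/10*y - 3/10 to the basis.

The other S-polynomials (S(f_2,h_3), S(f_1,h_4), S(f_2,h_4), S(h_3,h_4)) all reduce to 0 modulo the current basis, so we have a Gröbner basis.
Inter-reduce: drop elements whose leading term is divisible by another's, tail-reduce, and make monic.
Reduced Gröbner basis: {y**2 - 86/25*y - 111/25, x - 5/74*y - 5/74}.
Label its elements g_1 = y**2 - 86/25*y - 111/25, g_2 = x - 5/74*y - 5/74.

Reduce p = 7*x - 35/74*y - 35/74 modulo G:
  leading term x: subtract (7)·g_2 from 7*x - 35/74*y - 35/74 → 0
  normal form = 0.
Since the normal form is 0, p ∈ I.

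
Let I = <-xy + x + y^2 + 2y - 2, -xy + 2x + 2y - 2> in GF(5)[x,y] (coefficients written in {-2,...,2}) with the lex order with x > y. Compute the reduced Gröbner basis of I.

f_1 = -xy + x + y^2 + 2y - 2, LT = xy.
f_2 = -xy + 2x + 2y - 2, LT = xy.

S(f_1,f_2): lcm = xy. S = x - y^2.
  reduce S modulo (f_1, f_2):
  remainder x - y^2 ≠ 0; add g_3 = x - y^2 to the basis.

S(f_1,g_3): lcm = xy. S = -x + y^3 - y^2 - 2y + 2.
  reduce S modulo (f_1, f_2, g_3):
  remainder y^3 - 2y^2 - 2y + 2 ≠ 0; add g_4 = y^3 - 2y^2 - 2y + 2 to the basis.

The other S-polynomials (S(f_2,g_3), S(f_1,g_4), S(f_2,g_4), S(g_3,g_4)) all reduce to 0 modulo the current basis, so we have a Gröbner basis.
Inter-reduce: drop elements whose leading term is divisible by another's, tail-reduce, and make monic.

G = {x - y^2, y^3 - 2y^2 - 2y + 2}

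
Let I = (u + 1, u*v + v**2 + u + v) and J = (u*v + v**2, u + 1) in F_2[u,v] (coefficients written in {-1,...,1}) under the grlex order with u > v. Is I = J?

Two ideals are equal iff their reduced Gröbner bases coincide (the reduced basis is unique for a fixed ordering).
Buchberger on the first generating set:
f_1 = u + 1, LT = u.
f_2 = u*v + v**2 + u + v, LT = u*v.

S(f_1,f_2): lcm = u*v. S = v**2 + u.
  reduce S modulo (f_1, f_2):
  remainder v**2 + 1 ≠ 0; add g_3 = v**2 + 1 to the basis.

The other S-polynomials (S(f_1,g_3), S(f_2,g_3)) all reduce to 0 modulo the current basis, so we have a Gröbner basis.
Inter-reduce: drop elements whose leading term is divisible by another's, tail-reduce, and make monic.
Reduced Gröbner basis: {v**2 + 1, u + 1}.

Buchberger on the second generating set:
h_1 = u*v + v**2, LT = u*v.
h_2 = u + 1, LT = u.

S(h_1,h_2): lcm = u*v. S = v**2 + v.
  reduce S modulo (h_1, h_2):
  remainder v**2 + v ≠ 0; add k_3 = v**2 + v to the basis.

The other S-polynomials (S(h_1,k_3), S(h_2,k_3)) all reduce to 0 modulo the current basis, so we have a Gröbner basis.
Inter-reduce: drop elements whose leading term is divisible by another's, tail-reduce, and make monic.
Reduced Gröbner basis: {v**2 + v, u + 1}.

The bases are distinct; the ideals are different.

No, the ideals differ.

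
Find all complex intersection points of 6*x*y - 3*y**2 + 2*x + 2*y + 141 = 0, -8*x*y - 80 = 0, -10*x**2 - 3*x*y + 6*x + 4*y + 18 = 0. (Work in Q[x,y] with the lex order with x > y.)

{(2, -5)}

Compute a lex Gröbner basis by Buchberger's algorithm.
f_1 = 6*x*y + 2*x - 3*y**2 + 2*y + 141, LT = x*y.
f_2 = -8*x*y - 80, LT = x*y.
f_3 = -10*x**2 - 3*x*y + 6*x + 4*y + 18, LT = x**2.

S(f_1,f_2): lcm = x*y. S = 1/3*x - 1/2*y**2 + 1/3*y + 27/2.
  reduce S modulo (f_1, f_2, f_3):
  remainder 1/3*x - 1/2*y**2 + 1/3*y + 27/2 ≠ 0; add h_4 = 1/3*x - 1/2*y**2 + 1/3*y + 27/2 to the basis.

S(f_1,f_3): lcm = x**2*y. S = 1/3*x**2 - 4/5*x*y**2 + 14/15*x*y + 47/2*x + 2/5*y**2 + 9/5*y.
  reduce S modulo (f_1, f_2, f_3, h_4):
  remainder -2/5*y**3 + 2173/60*y**2 - 89/30*y - 3881/4 ≠ 0; add h_5 = -2/5*y**3 + 2173/60*y**2 - 89/30*y - 3881/4 to the basis.

S(f_2,f_3): lcm = x**2*y. S = -3/10*x*y**2 + 3/5*x*y + 10*x + 2/5*y**2 + 9/5*y.
  reduce S modulo (f_1, f_2, f_3, h_4, h_5):
  remainder 307/160*y**2 - 3/80*y - 1541/32 ≠ 0; add h_6 = 307/160*y**2 - 3/80*y - 1541/32 to the basis.

S(f_1,h_4): lcm = x*y. S = 1/3*x + 3/2*y**3 - 3/2*y**2 - 241/6*y + 47/2.
  reduce S modulo (f_1, f_2, f_3, h_4, h_5, h_6):
  remainder -15040/307*y - 75200/307 ≠ 0; add h_7 = -15040/307*y - 75200/307 to the basis.

The other S-polynomials (S(f_2,h_4), S(f_3,h_4), S(f_1,h_5), S(f_2,h_5), S(f_3,h_5), S(h_4,h_5), S(f_1,h_6), S(f_2,h_6), S(f_3,h_6), S(h_4,h_6), S(h_5,h_6), S(f_1,h_7), S(f_2,h_7), S(f_3,h_7), S(h_4,h_7), S(h_5,h_7), S(h_6,h_7)) all reduce to 0 modulo the current basis, so we have a Gröbner basis.
Inter-reduce: drop elements whose leading term is divisible by another's, tail-reduce, and make monic.
Reduced Gröbner basis: {x - 2, y + 5}.

Elimination: the polynomial y + 5 lies in the elimination ideal for y, so y ∈ {-5}. For each such y, the remaining basis elements (now univariate) give the rest of the solution.
  y = -5: the earlier basis element becomes x - 2 = 0, giving x = 2 — point (2, -5).
This is the nonlinear analogue of row-reducing a linear system.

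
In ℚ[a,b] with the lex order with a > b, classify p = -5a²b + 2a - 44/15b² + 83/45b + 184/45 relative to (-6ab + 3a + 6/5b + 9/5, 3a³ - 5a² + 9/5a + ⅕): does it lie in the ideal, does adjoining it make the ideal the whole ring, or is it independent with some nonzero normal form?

-5a²b + 2a - 44/15b² + 83/45b + 184/45 lies in I (it reduces to 0).

First compute the reduced Gröbner basis of I by Buchberger's algorithm.
f_1 = -6ab + 3a + 6/5b + 9/5, LT = ab.
f_2 = 3a³ - 5a² + 9/5a + ⅕, LT = a³.

S(f_1,f_2): lcm = a³b. S = -½a³ + 22/15a²b - 3/10a² - ⅗ab - 1/15b.
  leading term a³: subtract (-⅙)·f_2 from -½a³ + 22/15a²b - 3/10a² - ⅗ab - 1/15b → 22/15a²b - 17/15a² - ⅗ab + 3/10a - 1/15b + 1/30
  leading term a²b: subtract (-11/45a)·f_1 from 22/15a²b - 17/15a² - ⅗ab + 3/10a - 1/15b + 1/30 → -⅖a² - 23/75ab + 37/50a - 1/15b + 1/30
  leading term a²: no divisor's leading term divides it; move -⅖a² to the remainder.
  leading term ab: subtract (23/450)·f_1 from -23/75ab + 37/50a - 1/15b + 1/30 → 44/75a - 16/125b - 22/375
  leading term a: no divisor's leading term divides it; move 44/75a to the remainder.
  leading term b: no divisor's leading term divides it; move -16/125b to the remainder.
  leading term 1: no divisor's leading term divides it; move -22/375 to the remainder.
  remainder -⅖a² + 44/75a - 16/125b - 22/375 ≠ 0; add h_3 = -⅖a² + 44/75a - 16/125b - 22/375 to the basis.

S(f_1,h_3): lcm = a²b. S = -½a² + 19/15ab - 3/10a - 8/25b² - 11/75b.
  leading term a²: subtract (5/4)·h_3 from -½a² + 19/15ab - 3/10a - 8/25b² - 11/75b → 19/15ab - 31/30a - 8/25b² + 1/75b + 11/150
  leading term ab: subtract (-19/90)·f_1 from 19/15ab - 31/30a - 8/25b² + 1/75b + 11/150 → -⅖a - 8/25b² + 4/15b + 34/75
  leading term a: no divisor's leading term divides it; move -⅖a to the remainder.
  leading term b²: no divisor's leading term divides it; move -8/25b² to the remainder.
  leading term b: no divisor's leading term divides it; move 4/15b to the remainder.
  leading term 1: no divisor's leading term divides it; move 34/75 to the remainder.
  remainder -⅖a - 8/25b² + 4/15b + 34/75 ≠ 0; add h_4 = -⅖a - 8/25b² + 4/15b + 34/75 to the basis.

S(f_1,h_4): lcm = ab. S = -½a - ⅘b³ + ⅔b² + 14/15b - 3/10.
  leading term a: subtract (5/4)·h_4 from -½a - ⅘b³ + ⅔b² + 14/15b - 3/10 → -⅘b³ + 16/15b² + ⅗b - 13/15
  leading term b³: no divisor's leading term divides it; move -⅘b³ to the remainder.
  leading term b²: no divisor's leading term divides it; move 16/15b² to the remainder.
  leading term b: no divisor's leading term divides it; move ⅗b to the remainder.
  leading term 1: no divisor's leading term divides it; move -13/15 to the remainder.
  remainder -⅘b³ + 16/15b² + ⅗b - 13/15 ≠ 0; add h_5 = -⅘b³ + 16/15b² + ⅗b - 13/15 to the basis.

The other S-polynomials (S(f_2,h_3), S(f_2,h_4), S(h_3,h_4), S(f_1,h_5), S(f_2,h_5), S(h_3,h_5), S(h_4,h_5)) all reduce to 0 modulo the current basis, so we have a Gröbner basis.
Inter-reduce: drop elements whose leading term is divisible by another's, tail-reduce, and make monic.
Reduced Gröbner basis: {a + ⅘b² - ⅔b - 17/15, b³ - 4/3b² - ¾b + 13/12}.
Label its elements g_1 = a + ⅘b² - ⅔b - 17/15, g_2 = b³ - 4/3b² - ¾b + 13/12.

Reduce p = -5a²b + 2a - 44/15b² + 83/45b + 184/45 modulo G:
  leading term a²b: subtract (-5ab)·g_1 from -5a²b + 2a - 44/15b² + 83/45b + 184/45 → 4ab³ - 10/3ab² - 17/3ab + 2a - 44/15b² + 83/45b + 184/45
  leading term ab³: subtract (4b³)·g_1 from 4ab³ - 10/3ab² - 17/3ab + 2a - 44/15b² + 83/45b + 184/45 → -10/3ab² - 17/3ab + 2a - 16/5b⁵ + 8/3b⁴ + 68/15b³ - 44/15b² + 83/45b + 184/45
  leading term ab²: subtract (-10/3b²)·g_1 from -10/3ab² - 17/3ab + 2a - 16/5b⁵ + 8/3b⁴ + 68/15b³ - 44/15b² + 83/45b + 184/45 → -17/3ab + 2a - 16/5b⁵ + 16/3b⁴ + 104/45b³ - 302/45b² + 83/45b + 184/45
  leading term ab: subtract (-17/3b)·g_1 from -17/3ab + 2a - 16/5b⁵ + 16/3b⁴ + 104/45b³ - 302/45b² + 83/45b + 184/45 → 2a - 16/5b⁵ + 16/3b⁴ + 308/45b³ - 472/45b² - 206/45b + 184/45
  leading term a: subtract (2)·g_1 from 2a - 16/5b⁵ + 16/3b⁴ + 308/45b³ - 472/45b² - 206/45b + 184/45 → -16/5b⁵ + 16/3b⁴ + 308/45b³ - 544/45b² - 146/45b + 286/45
  leading term b⁵: subtract (-16/5b²)·g_2 from -16/5b⁵ + 16/3b⁴ + 308/45b³ - 544/45b² - 146/45b + 286/45 → 16/15b⁴ + 40/9b³ - 388/45b² - 146/45b + 286/45
  leading term b⁴: subtract (16/15b)·g_2 from 16/15b⁴ + 40/9b³ - 388/45b² - 146/45b + 286/45 → 88/15b³ - 352/45b² - 22/5b + 286/45
  leading term b³: subtract (88/15)·g_2 from 88/15b³ - 352/45b² - 22/5b + 286/45 → 0
  normal form = 0.
Since the normal form is 0, p ∈ I.

The remainder on division by a Gröbner basis is unique — it is the normal form.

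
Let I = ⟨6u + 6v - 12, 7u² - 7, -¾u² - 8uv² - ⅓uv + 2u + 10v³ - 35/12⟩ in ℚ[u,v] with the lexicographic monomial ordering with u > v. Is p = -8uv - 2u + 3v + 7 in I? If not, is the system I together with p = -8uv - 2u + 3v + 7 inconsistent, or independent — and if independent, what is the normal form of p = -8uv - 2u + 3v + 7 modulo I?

-8uv - 2u + 3v + 7 lies in I (it reduces to 0).

First compute the reduced Gröbner basis of I by Buchberger's algorithm.
f_1 = 6u + 6v - 12, LT = u.
f_2 = 7u² - 7, LT = u².
f_3 = -¾u² - 8uv² - ⅓uv + 2u + 10v³ - 35/12, LT = u².

S(f_1,f_2): lcm = u². S = uv - 2u + 1.
  leading term uv: subtract (⅙v)·f_1 from uv - 2u + 1 → -2u - v² + 2v + 1
  leading term u: subtract (-⅓)·f_1 from -2u - v² + 2v + 1 → -v² + 4v - 3
  leading term v²: no divisor's leading term divides it; move -v² to the remainder.
  leading term v: no divisor's leading term divides it; move 4v to the remainder.
  leading term 1: no divisor's leading term divides it; move -3 to the remainder.
  remainder -v² + 4v - 3 ≠ 0; add h_4 = -v² + 4v - 3 to the basis.

S(f_1,f_3): lcm = u². S = -32/3uv² + 5/9uv + ⅔u + 40/3v³ - 35/9.
  leading term uv²: subtract (-16/9v²)·f_1 from -32/3uv² + 5/9uv + ⅔u + 40/3v³ - 35/9 → 5/9uv + ⅔u + 24v³ - 64/3v² - 35/9
  leading term uv: subtract (5/54v)·f_1 from 5/9uv + ⅔u + 24v³ - 64/3v² - 35/9 → ⅔u + 24v³ - 197/9v² + 10/9v - 35/9
  leading term u: subtract (1/9)·f_1 from ⅔u + 24v³ - 197/9v² + 10/9v - 35/9 → 24v³ - 197/9v² + 4/9v - 23/9
  leading term v³: subtract (-24v)·h_4 from 24v³ - 197/9v² + 4/9v - 23/9 → 667/9v² - 644/9v - 23/9
  leading term v²: subtract (-667/9)·h_4 from 667/9v² - 644/9v - 23/9 → 2024/9v - 2024/9
  leading term v: no divisor's leading term divides it; move 2024/9v to the remainder.
  leading term 1: no divisor's leading term divides it; move -2024/9 to the remainder.
  remainder 2024/9v - 2024/9 ≠ 0; add h_5 = 2024/9v - 2024/9 to the basis.

The other S-polynomials (S(f_2,f_3), S(f_1,h_4), S(f_2,h_4), S(f_3,h_4), S(f_1,h_5), S(f_2,h_5), S(f_3,h_5), S(h_4,h_5)) all reduce to 0 modulo the current basis, so we have a Gröbner basis.
Inter-reduce: drop elements whose leading term is divisible by another's, tail-reduce, and make monic.
Reduced Gröbner basis: {u - 1, v - 1}.
Label its elements g_1 = u - 1, g_2 = v - 1.

Reduce p = -8uv - 2u + 3v + 7 modulo G:
  leading term uv: subtract (-8v)·g_1 from -8uv - 2u + 3v + 7 → -2u - 5v + 7
  leading term u: subtract (-2)·g_1 from -2u - 5v + 7 → -5v + 5
  leading term v: subtract (-5)·g_2 from -5v + 5 → 0
  normal form = 0.
Since the normal form is 0, p ∈ I.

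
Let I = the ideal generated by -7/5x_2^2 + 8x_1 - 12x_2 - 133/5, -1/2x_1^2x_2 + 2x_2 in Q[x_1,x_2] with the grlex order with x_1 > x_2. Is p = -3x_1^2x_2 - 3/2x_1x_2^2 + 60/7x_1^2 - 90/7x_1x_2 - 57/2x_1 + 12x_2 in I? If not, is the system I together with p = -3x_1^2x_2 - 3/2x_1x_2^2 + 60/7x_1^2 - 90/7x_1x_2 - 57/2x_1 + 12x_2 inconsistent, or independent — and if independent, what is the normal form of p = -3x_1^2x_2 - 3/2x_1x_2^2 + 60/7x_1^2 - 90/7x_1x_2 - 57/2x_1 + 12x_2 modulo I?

First compute the reduced Gröbner basis of I by Buchberger's algorithm.
f_1 = -7/5x_2^2 + 8x_1 - 12x_2 - 133/5, LT = x_2^2.
f_2 = -1/2x_1^2x_2 + 2x_2, LT = x_1^2x_2.

S(f_1,f_2): lcm = x_1^2x_2^2. S = -40/7x_1^3 + 60/7x_1^2x_2 + 19x_1^2 + 4x_2^2.
  reduce S modulo (f_1, f_2):
  remainder -40/7x_1^3 + 19x_1^2 + 160/7x_1 - 76 ≠ 0; add h_3 = -40/7x_1^3 + 19x_1^2 + 160/7x_1 - 76 to the basis.

The other S-polynomials (S(f_1,h_3), S(f_2,h_3)) all reduce to 0 modulo the current basis, so we have a Gröbner basis.
Inter-reduce: drop elements whose leading term is divisible by another's, tail-reduce, and make monic.
Reduced Gröbner basis: {x_1^3 - 133/40x_1^2 - 4x_1 + 133/10, x_1^2x_2 - 4x_2, x_2^2 - 40/7x_1 + 60/7x_2 + 19}.
Label its elements g_1 = x_1^3 - 133/40x_1^2 - 4x_1 + 133/10, g_2 = x_1^2x_2 - 4x_2, g_3 = x_2^2 - 40/7x_1 + 60/7x_2 + 19.

Reduce p = -3x_1^2x_2 - 3/2x_1x_2^2 + 60/7x_1^2 - 90/7x_1x_2 - 57/2x_1 + 12x_2 modulo G:
  leading term x_1^2x_2: subtract (-3)·g_2 from -3x_1^2x_2 - 3/2x_1x_2^2 + 60/7x_1^2 - 90/7x_1x_2 - 57/2x_1 + 12x_2 → -3/2x_1x_2^2 + 60/7x_1^2 - 90/7x_1x_2 - 57/2x_1
  leading term x_1x_2^2: subtract (-3/2x_1)·g_3 from -3/2x_1x_2^2 + 60/7x_1^2 - 90/7x_1x_2 - 57/2x_1 → 0
  normal form = 0.
Since the normal form is 0, p ∈ I.

-3x_1^2x_2 - 3/2x_1x_2^2 + 60/7x_1^2 - 90/7x_1x_2 - 57/2x_1 + 12x_2 lies in I (it reduces to 0).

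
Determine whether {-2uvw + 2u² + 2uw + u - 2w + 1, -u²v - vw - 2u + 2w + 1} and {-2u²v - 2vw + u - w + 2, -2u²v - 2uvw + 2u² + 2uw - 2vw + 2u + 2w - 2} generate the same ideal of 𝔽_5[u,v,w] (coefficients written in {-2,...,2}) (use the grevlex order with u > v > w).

Yes, the ideals are equal.

Two ideals are equal iff their reduced Gröbner bases coincide (the reduced basis is unique for a fixed ordering).
Buchberger on the first generating set:
f_1 = -2uvw + 2u² + 2uw + u - 2w + 1, LT = uvw.
f_2 = -u²v - vw - 2u + 2w + 1, LT = u²v.

S(f_1,f_2): lcm = u²vw. S = -u³ - u²w - vw² + 2u² - uw + 2w² + 2u + w.
  reduce S modulo (f_1, f_2):
  remainder -u³ - u²w - vw² + 2u² - uw + 2w² + 2u + w ≠ 0; add g_3 = -u³ - u²w - vw² + 2u² - uw + 2w² + 2u + w to the basis.

S(f_1,g_3): lcm = u³vw. S = -u²vw² - v²w³ - u⁴ - u³w + 2u²vw - uvw² + 2vw³ + 2u³ + u²w + 2uvw + vw² + 2u².
  reduce S modulo (f_1, f_2, g_3):
  remainder -v²w³ - 2vw³ + 2u²w - vw² - 2w³ + 2u² + 2uw - 2w² + u + 1 ≠ 0; add g_4 = -v²w³ - 2vw³ + 2u²w - vw² - 2w³ + 2u² + 2uw - 2w² + u + 1 to the basis.

S(f_2,g_3): lcm = u³v. S = -u²vw - v²w² + 2u²v + 2vw² + 2u² + 2uv - 2uw + vw - u.
  reduce S modulo (f_1, f_2, g_3, g_4):
  remainder -v²w² - 2vw² + 2u² + 2uv - vw - 2w² - 2w + 2 ≠ 0; add g_5 = -v²w² - 2vw² + 2u² + 2uv - vw - 2w² - 2w + 2 to the basis.

The other S-polynomials (S(f_1,g_4), S(f_2,g_4), S(g_3,g_4), S(f_1,g_5), S(f_2,g_5), S(g_3,g_5), S(g_4,g_5)) all reduce to 0 modulo the current basis, so we have a Gröbner basis.
Inter-reduce: drop elements whose leading term is divisible by another's, tail-reduce, and make monic.
Reduced Gröbner basis: {v²w² + 2vw² - 2u² - 2uv + vw + 2w² + 2w - 2, u³ + u²w + vw² - 2u² + uw - 2w² - 2u - w, u²v + vw + 2u - 2w - 1, uvw - u² - uw + 2u + w + 2}.

Buchberger on the second generating set:
h_1 = -2u²v - 2vw + u - w + 2, LT = u²v.
h_2 = -2u²v - 2uvw + 2u² + 2uw - 2vw + 2u + 2w - 2, LT = u²v.

S(h_1,h_2): lcm = u²v. S = -uvw + u² + uw - 2u - w - 2.
  reduce S modulo (h_1, h_2):
  remainder -uvw + u² + uw - 2u - w - 2 ≠ 0; add k_3 = -uvw + u² + uw - 2u - w - 2 to the basis.

S(h_1,k_3): lcm = u²vw. S = u³ + u²w + vw² - 2u² + uw - 2w² - 2u - w.
  reduce S modulo (h_1, h_2, k_3):
  remainder u³ + u²w + vw² - 2u² + uw - 2w² - 2u - w ≠ 0; add k_4 = u³ + u²w + vw² - 2u² + uw - 2w² - 2u - w to the basis.

S(h_1,k_4): lcm = u³v. S = -u²vw - v²w² + 2u²v + 2vw² + 2u² + 2uv - 2uw + vw - u.
  reduce S modulo (h_1, h_2, k_3, k_4):
  remainder -v²w² - 2vw² + 2u² + 2uv - vw - 2w² - 2w + 2 ≠ 0; add k_5 = -v²w² - 2vw² + 2u² + 2uv - vw - 2w² - 2w + 2 to the basis.

The other S-polynomials (S(h_2,k_3), S(h_2,k_4), S(k_3,k_4), S(h_1,k_5), S(h_2,k_5), S(k_3,k_5), S(k_4,k_5)) all reduce to 0 modulo the current basis, so we have a Gröbner basis.
Inter-reduce: drop elements whose leading term is divisible by another's, tail-reduce, and make monic.
Reduced Gröbner basis: {v²w² + 2vw² - 2u² - 2uv + vw + 2w² + 2w - 2, u³ + u²w + vw² - 2u² + uw - 2w² - 2u - w, u²v + vw + 2u - 2w - 1, uvw - u² - uw + 2u + w + 2}.

These coincide, so the ideals are equal.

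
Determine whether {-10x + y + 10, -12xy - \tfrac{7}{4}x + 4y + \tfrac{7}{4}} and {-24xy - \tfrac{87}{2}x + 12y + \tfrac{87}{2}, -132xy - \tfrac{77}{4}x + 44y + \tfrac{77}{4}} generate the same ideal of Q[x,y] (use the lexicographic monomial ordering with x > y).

Since reduced Gröbner bases are canonical representatives of ideals under a given ordering, it suffices to compute and compare them.
Buchberger on the first generating set:
f_1 = -10x + y + 10, LT = x.
f_2 = -12xy - \tfrac{7}{4}x + 4y + \tfrac{7}{4}, LT = xy.

S(f_1,f_2): lcm = xy. S = -\tfrac{7}{48}x - \tfrac{1}{10}y^{2} - \tfrac{2}{3}y + \tfrac{7}{48}.
  reduce S modulo (f_1, f_2):
  remainder -\tfrac{1}{10}y^{2} - \tfrac{109}{160}y ≠ 0; add g_3 = -\tfrac{1}{10}y^{2} - \tfrac{109}{160}y to the basis.

The other S-polynomials (S(f_1,g_3), S(f_2,g_3)) all reduce to 0 modulo the current basis, so we have a Gröbner basis.
Inter-reduce: drop elements whose leading term is divisible by another's, tail-reduce, and make monic.
Reduced Gröbner basis: {x - \tfrac{1}{10}y - 1, y^{2} + \tfrac{109}{16}y}.

Buchberger on the second generating set:
h_1 = -24xy - \tfrac{87}{2}x + 12y + \tfrac{87}{2}, LT = xy.
h_2 = -132xy - \tfrac{77}{4}x + 44y + \tfrac{77}{4}, LT = xy.

S(h_1,h_2): lcm = xy. S = \tfrac{5}{3}x - \tfrac{1}{6}y - \tfrac{5}{3}.
  reduce S modulo (h_1, h_2):
  remainder \tfrac{5}{3}x - \tfrac{1}{6}y - \tfrac{5}{3} ≠ 0; add k_3 = \tfrac{5}{3}x - \tfrac{1}{6}y - \tfrac{5}{3} to the basis.

S(h_1,k_3): lcm = xy. S = \tfrac{29}{16}x + \tfrac{1}{10}y^{2} + \tfrac{1}{2}y - \tfrac{29}{16}.
  reduce S modulo (h_1, h_2, k_3):
  remainder \tfrac{1}{10}y^{2} + \tfrac{109}{160}y ≠ 0; add k_4 = \tfrac{1}{10}y^{2} + \tfrac{109}{160}y to the basis.

The other S-polynomials (S(h_2,k_3), S(h_1,k_4), S(h_2,k_4), S(k_3,k_4)) all reduce to 0 modulo the current basis, so we have a Gröbner basis.
Inter-reduce: drop elements whose leading term is divisible by another's, tail-reduce, and make monic.
Reduced Gröbner basis: {x - \tfrac{1}{10}y - 1, y^{2} + \tfrac{109}{16}y}.

These coincide, so the ideals are equal.
The choice of monomial ordering does not affect the verdict — as long as both bases are computed under the same ordering, their equality decides ideal equality.

Yes, the ideals are equal.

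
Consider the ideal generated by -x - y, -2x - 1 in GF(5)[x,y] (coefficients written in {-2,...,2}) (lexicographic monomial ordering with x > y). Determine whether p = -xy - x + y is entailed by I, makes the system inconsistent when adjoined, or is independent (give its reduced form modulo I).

First compute the reduced Gröbner basis of I by Buchberger's algorithm.
f_1 = -x - y, LT = x.
f_2 = -2x - 1, LT = x.

S(f_1,f_2): lcm = x. S = y + 2.
  reduce S modulo (f_1, f_2):
  remainder y + 2 ≠ 0; add h_3 = y + 2 to the basis.

The other S-polynomials (S(f_1,h_3), S(f_2,h_3)) all reduce to 0 modulo the current basis, so we have a Gröbner basis.
Inter-reduce: drop elements whose leading term is divisible by another's, tail-reduce, and make monic.
Reduced Gröbner basis: {x - 2, y + 2}.
Label its elements g_1 = x - 2, g_2 = y + 2.

Reduce p = -xy - x + y modulo G:
  leading term xy: subtract (-y)·g_1 from -xy - x + y → -x - y
  leading term x: subtract (-1)·g_1 from -x - y → -y - 2
  leading term y: subtract (-1)·g_2 from -y - 2 → 0
  normal form = 0.
Since the normal form is 0, p ∈ I.

The remainder on division by a Gröbner basis is unique — it is the normal form.

-xy - x + y lies in I (it reduces to 0).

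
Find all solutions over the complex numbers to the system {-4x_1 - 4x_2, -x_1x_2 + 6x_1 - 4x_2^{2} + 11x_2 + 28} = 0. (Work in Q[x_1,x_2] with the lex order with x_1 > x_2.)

{(7/3, -7/3), (-4, 4)}

Compute a lex Gröbner basis by Buchberger's algorithm.
f_1 = -4x_1 - 4x_2, LT = x_1.
f_2 = -x_1x_2 + 6x_1 - 4x_2^{2} + 11x_2 + 28, LT = x_1x_2.

S(f_1,f_2): lcm = x_1x_2. S = 6x_1 - 3x_2^{2} + 11x_2 + 28.
  reduce S modulo (f_1, f_2):
  remainder -3x_2^{2} + 5x_2 + 28 ≠ 0; add h_3 = -3x_2^{2} + 5x_2 + 28 to the basis.

The other S-polynomials (S(f_1,h_3), S(f_2,h_3)) all reduce to 0 modulo the current basis, so we have a Gröbner basis.
Inter-reduce: drop elements whose leading term is divisible by another's, tail-reduce, and make monic.
Reduced Gröbner basis: {x_1 + x_2, x_2^{2} - \tfrac{5}{3}x_2 - \tfrac{28}{3}}.

From the last basis element, x_2^{2} - \tfrac{5}{3}x_2 - \tfrac{28}{3} = 0, so x_2 takes values in {-7/3, 4}. Each choice, substituted upward through the basis, yields the corresponding point(s) of the solution set.
  x_2 = -7/3: the earlier basis element becomes x_1 - \tfrac{7}{3} = 0, giving x_1 = 7/3 — point (7/3, -7/3).
  x_2 = 4: the earlier basis element becomes x_1 + 4 = 0, giving x_1 = -4 — point (-4, 4).
Zero-dimensionality of the ideal guarantees finitely many solutions over ℂ.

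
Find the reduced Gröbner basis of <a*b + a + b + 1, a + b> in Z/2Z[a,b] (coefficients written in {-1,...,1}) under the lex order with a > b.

Buchberger's algorithm terminates because the ascending chain of leading-term ideals stabilizes.

f_1 = a*b + a + b + 1, LT = a*b.
f_2 = a + b, LT = a.

S(f_1,f_2): lcm = a*b. S = a + b**2 + b + 1.
  reduce S modulo (f_1, f_2):
  remainder b**2 + 1 ≠ 0; add g_3 = b**2 + 1 to the basis.

The other S-polynomials (S(f_1,g_3), S(f_2,g_3)) all reduce to 0 modulo the current basis, so we have a Gröbner basis.
Inter-reduce: drop elements whose leading term is divisible by another's, tail-reduce, and make monic.

G = {a + b, b**2 + 1}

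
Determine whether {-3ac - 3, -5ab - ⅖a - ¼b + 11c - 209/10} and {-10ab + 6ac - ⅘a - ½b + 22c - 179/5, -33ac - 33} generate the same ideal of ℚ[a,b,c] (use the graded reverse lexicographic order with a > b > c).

Equality of ideals is decidable: compute both reduced Gröbner bases (unique for the ordering) and check whether they agree.
Buchberger on the first generating set:
f_1 = -3ac - 3, LT = ac.
f_2 = -5ab - ⅖a - ¼b + 11c - 209/10, LT = ab.

S(f_1,f_2): lcm = abc. S = -2/25ac - 1/20bc + 11/5c² + b - 209/50c.
  reduce S modulo (f_1, f_2):
  remainder -1/20bc + 11/5c² + b - 209/50c + 2/25 ≠ 0; add g_3 = -1/20bc + 11/5c² + b - 209/50c + 2/25 to the basis.

The other S-polynomials (S(f_1,g_3), S(f_2,g_3)) all reduce to 0 modulo the current basis, so we have a Gröbner basis.
Inter-reduce: drop elements whose leading term is divisible by another's, tail-reduce, and make monic.
Reduced Gröbner basis: {ab + 2/25a + 1/20b - 11/5c + 209/50, ac + 1, bc - 44c² - 20b + 418/5c - 8/5}.

Buchberger on the second generating set:
h_1 = -10ab + 6ac - ⅘a - ½b + 22c - 179/5, LT = ab.
h_2 = -33ac - 33, LT = ac.

S(h_1,h_2): lcm = abc. S = -⅗ac² + 2/25ac + 1/20bc - 11/5c² - b + 179/50c.
  reduce S modulo (h_1, h_2):
  remainder 1/20bc - 11/5c² - b + 209/50c - 2/25 ≠ 0; add k_3 = 1/20bc - 11/5c² - b + 209/50c - 2/25 to the basis.

The other S-polynomials (S(h_1,k_3), S(h_2,k_3)) all reduce to 0 modulo the current basis, so we have a Gröbner basis.
Inter-reduce: drop elements whose leading term is divisible by another's, tail-reduce, and make monic.
Reduced Gröbner basis: {ab + 2/25a + 1/20b - 11/5c + 209/50, ac + 1, bc - 44c² - 20b + 418/5c - 8/5}.

Same reduced basis, so the two generating sets span the same ideal.

Yes, the ideals are equal.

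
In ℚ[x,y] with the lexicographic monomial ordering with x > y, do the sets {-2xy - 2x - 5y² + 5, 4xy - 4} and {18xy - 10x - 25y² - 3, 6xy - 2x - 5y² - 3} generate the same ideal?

Equality of ideals is decidable: compute both reduced Gröbner bases (unique for the ordering) and check whether they agree.
Buchberger on the first generating set:
f_1 = -2xy - 2x - 5y² + 5, LT = xy.
f_2 = 4xy - 4, LT = xy.

S(f_1,f_2): lcm = xy. S = x + 5/2y² - 3/2.
  reduce S modulo (f_1, f_2):
  remainder x + 5/2y² - 3/2 ≠ 0; add g_3 = x + 5/2y² - 3/2 to the basis.

S(f_1,g_3): lcm = xy. S = x - 5/2y³ + 5/2y² + 3/2y - 5/2.
  reduce S modulo (f_1, f_2, g_3):
  remainder -5/2y³ + 3/2y - 1 ≠ 0; add g_4 = -5/2y³ + 3/2y - 1 to the basis.

The other S-polynomials (S(f_2,g_3), S(f_1,g_4), S(f_2,g_4), S(g_3,g_4)) all reduce to 0 modulo the current basis, so we have a Gröbner basis.
Inter-reduce: drop elements whose leading term is divisible by another's, tail-reduce, and make monic.
Reduced Gröbner basis: {x + 5/2y² - 3/2, y³ - ⅗y + ⅖}.

Buchberger on the second generating set:
h_1 = 18xy - 10x - 25y² - 3, LT = xy.
h_2 = 6xy - 2x - 5y² - 3, LT = xy.

S(h_1,h_2): lcm = xy. S = -2/9x - 5/9y² + ⅓.
  reduce S modulo (h_1, h_2):
  remainder -2/9x - 5/9y² + ⅓ ≠ 0; add k_3 = -2/9x - 5/9y² + ⅓ to the basis.

S(h_1,k_3): lcm = xy. S = -5/9x - 5/2y³ - 25/18y² + 3/2y - ⅙.
  reduce S modulo (h_1, h_2, k_3):
  remainder -5/2y³ + 3/2y - 1 ≠ 0; add k_4 = -5/2y³ + 3/2y - 1 to the basis.

The other S-polynomials (S(h_2,k_3), S(h_1,k_4), S(h_2,k_4), S(k_3,k_4)) all reduce to 0 modulo the current basis, so we have a Gröbner basis.
Inter-reduce: drop elements whose leading term is divisible by another's, tail-reduce, and make monic.
Reduced Gröbner basis: {x + 5/2y² - 3/2, y³ - ⅗y + ⅖}.

Same reduced basis, so the two generating sets span the same ideal.

Yes, the ideals are equal.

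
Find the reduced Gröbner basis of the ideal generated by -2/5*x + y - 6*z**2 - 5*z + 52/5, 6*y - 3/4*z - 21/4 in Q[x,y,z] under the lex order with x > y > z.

G = {x + 15*z**2 + 195/16*z - 451/16, y - 1/8*z - 7/8}

f_1 = -2/5*x + y - 6*z**2 - 5*z + 52/5, LT = x.
f_2 = 6*y - 3/4*z - 21/4, LT = y.

S(f_1,f_2): leading monomials are coprime, so the S-polynomial reduces to 0 (Buchberger's first criterion).
Every S-polynomial of the final basis reduces to 0, so we have a Gröbner basis.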